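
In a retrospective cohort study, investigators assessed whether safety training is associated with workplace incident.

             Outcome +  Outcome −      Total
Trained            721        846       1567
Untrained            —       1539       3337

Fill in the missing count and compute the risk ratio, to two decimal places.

0.85

The missing cell is in the unexposed row: 3337 − 1539 = 1798.
So a = 721, b = 846, c = 1798, d = 1539.
RR = [a/(a+b)] / [c/(c+d)] = (721/1567) / (1798/3337) = 0.46011/0.53881 = 0.85395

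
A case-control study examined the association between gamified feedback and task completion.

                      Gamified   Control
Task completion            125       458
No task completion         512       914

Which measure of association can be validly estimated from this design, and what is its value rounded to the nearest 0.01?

Reading the table with exposure as columns: a = 125 (Gamified, case), b = 512 (Gamified, non-case), c = 458 (Control, case), d = 914.
This is a case-control study: participants were sampled on outcome status, so risks in the source population cannot be estimated directly — relative risk is not valid here. The odds ratio is the appropriate measure.
OR = (a·d)/(b·c) = (125 × 914) / (512 × 458) = 114250 / 234496 = 0.48722

0.49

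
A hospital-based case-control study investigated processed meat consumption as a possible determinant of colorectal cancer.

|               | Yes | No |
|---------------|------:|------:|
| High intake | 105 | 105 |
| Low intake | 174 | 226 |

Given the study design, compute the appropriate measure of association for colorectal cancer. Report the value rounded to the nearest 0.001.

Cells: a = 105, b = 105, c = 174, d = 226.
This is a hospital-based case-control study: participants were sampled on outcome status, so risks in the source population cannot be estimated directly — relative risk is not valid here. The odds ratio is the appropriate measure.
OR = (a·d)/(b·c) = (105 × 226) / (105 × 174) = 23730 / 18270 = 1.29885

1.299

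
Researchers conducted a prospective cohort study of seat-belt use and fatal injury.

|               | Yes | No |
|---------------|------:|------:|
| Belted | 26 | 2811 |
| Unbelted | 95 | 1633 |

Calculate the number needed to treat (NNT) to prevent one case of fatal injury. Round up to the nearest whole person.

22

Risk in treated group = 26/2837 = 0.00916; risk in control = 95/1728 = 0.05498.
Absolute risk reduction = 0.05498 − 0.00916 = 0.04581
NNT = 1 / ARR = 1 / 0.04581 = 21.828 → round up → 22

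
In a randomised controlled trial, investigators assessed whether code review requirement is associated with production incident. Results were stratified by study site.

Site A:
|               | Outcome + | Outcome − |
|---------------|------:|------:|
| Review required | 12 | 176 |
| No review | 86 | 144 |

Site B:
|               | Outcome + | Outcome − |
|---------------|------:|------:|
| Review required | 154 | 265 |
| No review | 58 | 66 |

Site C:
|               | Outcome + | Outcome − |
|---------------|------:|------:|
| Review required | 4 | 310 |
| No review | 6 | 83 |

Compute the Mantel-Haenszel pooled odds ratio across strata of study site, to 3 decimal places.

OR_MH = Σ(aᵢdᵢ/nᵢ) / Σ(bᵢcᵢ/nᵢ), where nᵢ is the stratum total.
Stratum 1 (Site A): n = 418; a·d/n = 12·144/418 = 4.1340; b·c/n = 176·86/418 = 36.2105
Stratum 2 (Site B): n = 543; a·d/n = 154·66/543 = 18.7182; b·c/n = 265·58/543 = 28.3057
Stratum 3 (Site C): n = 403; a·d/n = 4·83/403 = 0.8238; b·c/n = 310·6/403 = 4.6154
OR_MH = (4.1340 + 18.7182 + 0.8238) / (36.2105 + 28.3057 + 4.6154) = 23.6760 / 69.1316 = 0.34248

0.342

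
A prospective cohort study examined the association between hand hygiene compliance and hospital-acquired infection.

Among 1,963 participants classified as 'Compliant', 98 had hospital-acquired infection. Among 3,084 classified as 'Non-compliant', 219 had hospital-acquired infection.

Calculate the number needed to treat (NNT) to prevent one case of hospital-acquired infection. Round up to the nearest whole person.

Risk in treated group = 98/1963 = 0.04992; risk in control = 219/3084 = 0.07101.
Absolute risk reduction = 0.07101 − 0.04992 = 0.02109
NNT = 1 / ARR = 1 / 0.02109 = 47.420 → round up → 48

48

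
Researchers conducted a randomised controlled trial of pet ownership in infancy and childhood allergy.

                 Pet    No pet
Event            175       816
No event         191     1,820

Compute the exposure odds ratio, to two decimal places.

Reading the table with exposure as columns: a = 175 (Pet, case), b = 191 (Pet, non-case), c = 816 (No pet, case), d = 1820.
OR = (a·d)/(b·c) = (175 × 1820) / (191 × 816) = 318500 / 155856 = 2.04355
The odds of childhood allergy are about 2.04 times as high in the pet group.

2.04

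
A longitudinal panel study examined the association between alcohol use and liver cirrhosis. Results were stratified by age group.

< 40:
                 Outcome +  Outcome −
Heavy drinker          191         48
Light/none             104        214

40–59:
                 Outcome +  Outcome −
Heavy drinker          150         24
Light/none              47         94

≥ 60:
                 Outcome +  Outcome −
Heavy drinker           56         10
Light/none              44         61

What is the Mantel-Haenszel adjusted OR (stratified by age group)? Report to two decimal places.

9.14

OR_MH = Σ(aᵢdᵢ/nᵢ) / Σ(bᵢcᵢ/nᵢ), where nᵢ is the stratum total.
Stratum 1 (< 40): n = 557; a·d/n = 191·214/557 = 73.3824; b·c/n = 48·104/557 = 8.9623
Stratum 2 (40–59): n = 315; a·d/n = 150·94/315 = 44.7619; b·c/n = 24·47/315 = 3.5810
Stratum 3 (≥ 60): n = 171; a·d/n = 56·61/171 = 19.9766; b·c/n = 10·44/171 = 2.5731
OR_MH = (73.3824 + 44.7619 + 19.9766) / (8.9623 + 3.5810 + 2.5731) = 138.1209 / 15.1163 = 9.13719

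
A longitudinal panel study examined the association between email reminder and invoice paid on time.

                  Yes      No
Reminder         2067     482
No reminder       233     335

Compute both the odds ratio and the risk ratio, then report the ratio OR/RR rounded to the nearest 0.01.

3.12

Cells: a = 2067, b = 482, c = 233, d = 335.
OR = (2067·335)/(482·233) = 692445/112306 = 6.16570
Risk in exposed = 2067/2549 = 0.81091; risk in unexposed = 233/568 = 0.41021; RR = 1.97680
OR/RR = 6.16570 / 1.97680 = 3.11903
The outcome is not rare, so the OR lies further from 1 than the RR.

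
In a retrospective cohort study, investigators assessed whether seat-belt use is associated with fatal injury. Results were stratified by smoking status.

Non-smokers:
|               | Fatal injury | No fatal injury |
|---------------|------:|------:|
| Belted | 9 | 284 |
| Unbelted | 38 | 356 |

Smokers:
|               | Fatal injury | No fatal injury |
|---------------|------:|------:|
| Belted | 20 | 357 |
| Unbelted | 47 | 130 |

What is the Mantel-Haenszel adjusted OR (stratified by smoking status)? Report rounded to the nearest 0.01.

OR_MH = Σ(aᵢdᵢ/nᵢ) / Σ(bᵢcᵢ/nᵢ), where nᵢ is the stratum total.
Stratum 1 (Non-smokers): n = 687; a·d/n = 9·356/687 = 4.6638; b·c/n = 284·38/687 = 15.7089
Stratum 2 (Smokers): n = 554; a·d/n = 20·130/554 = 4.6931; b·c/n = 357·47/554 = 30.2870
OR_MH = (4.6638 + 4.6931) / (15.7089 + 30.2870) = 9.3569 / 45.9959 = 0.20343

0.20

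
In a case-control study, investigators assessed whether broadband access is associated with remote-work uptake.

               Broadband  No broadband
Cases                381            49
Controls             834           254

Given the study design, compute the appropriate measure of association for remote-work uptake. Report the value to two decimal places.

Reading the table with exposure as columns: a = 381 (Broadband, case), b = 834 (Broadband, non-case), c = 49 (No broadband, case), d = 254.
This is a case-control study: participants were sampled on outcome status, so risks in the source population cannot be estimated directly — relative risk is not valid here. The odds ratio is the appropriate measure.
OR = (a·d)/(b·c) = (381 × 254) / (834 × 49) = 96774 / 40866 = 2.36808

2.37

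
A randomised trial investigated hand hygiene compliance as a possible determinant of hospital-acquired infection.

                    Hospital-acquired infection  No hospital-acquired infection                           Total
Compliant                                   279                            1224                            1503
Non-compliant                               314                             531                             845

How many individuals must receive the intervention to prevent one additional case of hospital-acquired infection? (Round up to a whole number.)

6

Risk in treated group = 279/1503 = 0.18563; risk in control = 314/845 = 0.37160.
Absolute risk reduction = 0.37160 − 0.18563 = 0.18597
NNT = 1 / ARR = 1 / 0.18597 = 5.377 → round up → 6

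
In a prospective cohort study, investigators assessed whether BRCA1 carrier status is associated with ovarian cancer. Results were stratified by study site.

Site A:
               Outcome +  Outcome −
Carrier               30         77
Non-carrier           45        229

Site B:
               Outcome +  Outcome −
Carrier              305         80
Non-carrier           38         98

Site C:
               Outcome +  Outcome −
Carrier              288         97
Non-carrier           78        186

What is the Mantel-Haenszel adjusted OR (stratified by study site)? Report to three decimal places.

5.940

OR_MH = Σ(aᵢdᵢ/nᵢ) / Σ(bᵢcᵢ/nᵢ), where nᵢ is the stratum total.
Stratum 1 (Site A): n = 381; a·d/n = 30·229/381 = 18.0315; b·c/n = 77·45/381 = 9.0945
Stratum 2 (Site B): n = 521; a·d/n = 305·98/521 = 57.3704; b·c/n = 80·38/521 = 5.8349
Stratum 3 (Site C): n = 649; a·d/n = 288·186/649 = 82.5393; b·c/n = 97·78/649 = 11.6579
OR_MH = (18.0315 + 57.3704 + 82.5393) / (9.0945 + 5.8349 + 11.6579) = 157.9412 / 26.5874 = 5.94046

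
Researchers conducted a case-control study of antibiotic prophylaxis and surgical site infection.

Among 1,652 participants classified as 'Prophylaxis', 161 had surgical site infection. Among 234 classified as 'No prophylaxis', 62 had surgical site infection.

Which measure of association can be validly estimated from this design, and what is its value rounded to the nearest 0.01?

0.30

From the description: a = 161, b = 1491, c = 62, d = 172.
This is a case-control study: participants were sampled on outcome status, so risks in the source population cannot be estimated directly — relative risk is not valid here. The odds ratio is the appropriate measure.
OR = (a·d)/(b·c) = (161 × 172) / (1491 × 62) = 27692 / 92442 = 0.29956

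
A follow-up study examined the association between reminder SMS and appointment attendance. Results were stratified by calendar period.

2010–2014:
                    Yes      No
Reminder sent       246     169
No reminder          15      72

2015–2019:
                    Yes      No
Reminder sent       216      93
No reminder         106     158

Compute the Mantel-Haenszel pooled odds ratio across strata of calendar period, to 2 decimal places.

4.26

OR_MH = Σ(aᵢdᵢ/nᵢ) / Σ(bᵢcᵢ/nᵢ), where nᵢ is the stratum total.
Stratum 1 (2010–2014): n = 502; a·d/n = 246·72/502 = 35.2829; b·c/n = 169·15/502 = 5.0498
Stratum 2 (2015–2019): n = 573; a·d/n = 216·158/573 = 59.5602; b·c/n = 93·106/573 = 17.2042
OR_MH = (35.2829 + 59.5602) / (5.0498 + 17.2042) = 94.8431 / 22.2540 = 4.26185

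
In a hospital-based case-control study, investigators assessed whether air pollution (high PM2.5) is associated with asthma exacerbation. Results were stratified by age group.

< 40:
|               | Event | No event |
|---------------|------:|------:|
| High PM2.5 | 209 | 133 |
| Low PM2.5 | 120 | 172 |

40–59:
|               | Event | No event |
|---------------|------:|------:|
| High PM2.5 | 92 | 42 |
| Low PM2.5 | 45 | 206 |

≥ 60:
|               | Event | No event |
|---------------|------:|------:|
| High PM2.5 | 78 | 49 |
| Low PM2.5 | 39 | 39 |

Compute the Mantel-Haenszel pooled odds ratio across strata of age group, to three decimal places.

3.065

OR_MH = Σ(aᵢdᵢ/nᵢ) / Σ(bᵢcᵢ/nᵢ), where nᵢ is the stratum total.
Stratum 1 (< 40): n = 634; a·d/n = 209·172/634 = 56.7003; b·c/n = 133·120/634 = 25.1735
Stratum 2 (40–59): n = 385; a·d/n = 92·206/385 = 49.2260; b·c/n = 42·45/385 = 4.9091
Stratum 3 (≥ 60): n = 205; a·d/n = 78·39/205 = 14.8390; b·c/n = 49·39/205 = 9.3220
OR_MH = (56.7003 + 49.2260 + 14.8390) / (25.1735 + 4.9091 + 9.3220) = 120.7653 / 39.4045 = 3.06476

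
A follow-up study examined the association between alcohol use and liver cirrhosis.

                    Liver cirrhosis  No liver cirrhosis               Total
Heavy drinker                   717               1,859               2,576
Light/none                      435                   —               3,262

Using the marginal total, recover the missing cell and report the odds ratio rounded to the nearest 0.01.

2.51

The missing cell is in the unexposed row: 3262 − 435 = 2827.
So a = 717, b = 1859, c = 435, d = 2827.
OR = (a·d)/(b·c) = (717 × 2827) / (1859 × 435) = 2026959 / 808665 = 2.50655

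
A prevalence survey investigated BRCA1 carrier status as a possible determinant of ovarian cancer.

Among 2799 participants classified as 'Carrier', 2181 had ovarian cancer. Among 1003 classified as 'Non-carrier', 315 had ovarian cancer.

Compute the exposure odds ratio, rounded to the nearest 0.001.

7.708

From the description: a = 2181, b = 618, c = 315, d = 688.
OR = (a·d)/(b·c) = (2181 × 688) / (618 × 315) = 1500528 / 194670 = 7.70806
The odds of ovarian cancer are about 7.71 times as high in the carrier group.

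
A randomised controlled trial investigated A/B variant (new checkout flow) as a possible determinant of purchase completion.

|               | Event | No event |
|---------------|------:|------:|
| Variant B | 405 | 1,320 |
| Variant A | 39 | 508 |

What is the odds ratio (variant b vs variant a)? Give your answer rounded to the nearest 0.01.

Cells: a = 405, b = 1320, c = 39, d = 508.
OR = (a·d)/(b·c) = (405 × 508) / (1320 × 39) = 205740 / 51480 = 3.99650
The odds of purchase completion are about 4.00 times as high in the variant b group.

4.00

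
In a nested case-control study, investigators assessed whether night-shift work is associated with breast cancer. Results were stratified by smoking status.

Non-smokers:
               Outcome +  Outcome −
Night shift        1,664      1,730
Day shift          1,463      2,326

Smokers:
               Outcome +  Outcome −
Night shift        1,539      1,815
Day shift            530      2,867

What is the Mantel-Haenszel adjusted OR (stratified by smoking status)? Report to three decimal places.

2.410

OR_MH = Σ(aᵢdᵢ/nᵢ) / Σ(bᵢcᵢ/nᵢ), where nᵢ is the stratum total.
Stratum 1 (Non-smokers): n = 7183; a·d/n = 1664·2326/7183 = 538.8367; b·c/n = 1730·1463/7183 = 352.3583
Stratum 2 (Smokers): n = 6751; a·d/n = 1539·2867/6751 = 653.5792; b·c/n = 1815·530/6751 = 142.4900
OR_MH = (538.8367 + 653.5792) / (352.3583 + 142.4900) = 1192.4159 / 494.8483 = 2.40966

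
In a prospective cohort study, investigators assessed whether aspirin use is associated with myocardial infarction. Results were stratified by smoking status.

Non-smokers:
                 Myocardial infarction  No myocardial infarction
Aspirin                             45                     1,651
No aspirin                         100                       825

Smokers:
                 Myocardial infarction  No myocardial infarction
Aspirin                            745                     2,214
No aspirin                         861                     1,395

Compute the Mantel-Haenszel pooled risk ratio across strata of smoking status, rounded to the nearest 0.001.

0.611

RR_MH = Σ(aᵢ·n₀ᵢ/nᵢ) / Σ(cᵢ·n₁ᵢ/nᵢ), with n₁ᵢ = aᵢ+bᵢ (exposed), n₀ᵢ = cᵢ+dᵢ (unexposed), nᵢ = n₁ᵢ+n₀ᵢ.
Stratum 1 (Non-smokers): n₁ = 1696, n₀ = 925, n = 2621; a·n₀/n = 45·925/2621 = 15.8813; c·n₁/n = 100·1696/2621 = 64.7081
Stratum 2 (Smokers): n₁ = 2959, n₀ = 2256, n = 5215; a·n₀/n = 745·2256/5215 = 322.2857; c·n₁/n = 861·2959/5215 = 488.5329
RR_MH = (15.8813 + 322.2857) / (64.7081 + 488.5329) = 338.1671 / 553.2410 = 0.61125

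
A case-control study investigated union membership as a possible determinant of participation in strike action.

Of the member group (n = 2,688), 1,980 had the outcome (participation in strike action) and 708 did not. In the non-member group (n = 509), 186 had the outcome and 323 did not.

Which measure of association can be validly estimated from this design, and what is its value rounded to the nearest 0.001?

4.856

From the description: a = 1980, b = 708, c = 186, d = 323.
This is a case-control study: participants were sampled on outcome status, so risks in the source population cannot be estimated directly — relative risk is not valid here. The odds ratio is the appropriate measure.
OR = (a·d)/(b·c) = (1980 × 323) / (708 × 186) = 639540 / 131688 = 4.85648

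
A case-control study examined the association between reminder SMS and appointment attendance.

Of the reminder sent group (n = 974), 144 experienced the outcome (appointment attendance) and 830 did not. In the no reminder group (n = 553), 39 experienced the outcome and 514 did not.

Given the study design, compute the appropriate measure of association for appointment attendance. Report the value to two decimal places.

From the description: a = 144, b = 830, c = 39, d = 514.
This is a case-control study: participants were sampled on outcome status, so risks in the source population cannot be estimated directly — relative risk is not valid here. The odds ratio is the appropriate measure.
OR = (a·d)/(b·c) = (144 × 514) / (830 × 39) = 74016 / 32370 = 2.28656

2.29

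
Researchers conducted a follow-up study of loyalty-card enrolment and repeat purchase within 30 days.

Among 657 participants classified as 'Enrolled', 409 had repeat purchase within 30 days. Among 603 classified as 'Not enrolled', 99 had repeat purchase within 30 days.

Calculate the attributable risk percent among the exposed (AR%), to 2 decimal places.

73.63

From the description: a = 409, b = 248, c = 99, d = 504.
Risk in exposed = 409/657 = 0.62253; risk in unexposed = 99/603 = 0.16418.
RR = 0.62253/0.16418 = 3.79175
AR% = (RR − 1)/RR × 100 = (3.79175 − 1)/3.79175 × 100 = 73.6270%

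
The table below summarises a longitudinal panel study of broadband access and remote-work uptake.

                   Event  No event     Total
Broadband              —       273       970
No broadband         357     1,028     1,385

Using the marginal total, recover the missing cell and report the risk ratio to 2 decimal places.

The missing cell is in the exposed row: 970 − 273 = 697.
So a = 697, b = 273, c = 357, d = 1028.
RR = [a/(a+b)] / [c/(c+d)] = (697/970) / (357/1385) = 0.71856/0.25776 = 2.78768

2.79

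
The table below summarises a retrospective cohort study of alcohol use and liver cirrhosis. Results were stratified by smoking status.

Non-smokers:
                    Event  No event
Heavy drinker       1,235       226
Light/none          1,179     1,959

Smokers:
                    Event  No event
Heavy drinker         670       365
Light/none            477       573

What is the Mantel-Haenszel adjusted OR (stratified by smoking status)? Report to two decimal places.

5.02

OR_MH = Σ(aᵢdᵢ/nᵢ) / Σ(bᵢcᵢ/nᵢ), where nᵢ is the stratum total.
Stratum 1 (Non-smokers): n = 4599; a·d/n = 1235·1959/4599 = 526.0633; b·c/n = 226·1179/4599 = 57.9374
Stratum 2 (Smokers): n = 2085; a·d/n = 670·573/2085 = 184.1295; b·c/n = 365·477/2085 = 83.5036
OR_MH = (526.0633 + 184.1295) / (57.9374 + 83.5036) = 710.1928 / 141.4410 = 5.02112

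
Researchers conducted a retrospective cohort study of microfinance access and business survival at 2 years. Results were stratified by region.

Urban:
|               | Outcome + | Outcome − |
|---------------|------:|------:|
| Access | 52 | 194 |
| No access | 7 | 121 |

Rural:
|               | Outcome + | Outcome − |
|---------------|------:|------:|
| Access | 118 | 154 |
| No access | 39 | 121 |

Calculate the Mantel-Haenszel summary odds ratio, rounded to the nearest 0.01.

2.84

OR_MH = Σ(aᵢdᵢ/nᵢ) / Σ(bᵢcᵢ/nᵢ), where nᵢ is the stratum total.
Stratum 1 (Urban): n = 374; a·d/n = 52·121/374 = 16.8235; b·c/n = 194·7/374 = 3.6310
Stratum 2 (Rural): n = 432; a·d/n = 118·121/432 = 33.0509; b·c/n = 154·39/432 = 13.9028
OR_MH = (16.8235 + 33.0509) / (3.6310 + 13.9028) = 49.8745 / 17.5338 = 2.84448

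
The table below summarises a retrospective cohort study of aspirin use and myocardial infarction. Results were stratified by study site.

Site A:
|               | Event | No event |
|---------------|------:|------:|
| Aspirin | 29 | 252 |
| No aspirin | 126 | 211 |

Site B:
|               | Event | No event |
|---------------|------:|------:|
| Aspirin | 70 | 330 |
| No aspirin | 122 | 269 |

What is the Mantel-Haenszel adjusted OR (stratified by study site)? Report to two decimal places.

OR_MH = Σ(aᵢdᵢ/nᵢ) / Σ(bᵢcᵢ/nᵢ), where nᵢ is the stratum total.
Stratum 1 (Site A): n = 618; a·d/n = 29·211/618 = 9.9013; b·c/n = 252·126/618 = 51.3786
Stratum 2 (Site B): n = 791; a·d/n = 70·269/791 = 23.8053; b·c/n = 330·122/791 = 50.8976
OR_MH = (9.9013 + 23.8053) / (51.3786 + 50.8976) = 33.7066 / 102.2762 = 0.32956

0.33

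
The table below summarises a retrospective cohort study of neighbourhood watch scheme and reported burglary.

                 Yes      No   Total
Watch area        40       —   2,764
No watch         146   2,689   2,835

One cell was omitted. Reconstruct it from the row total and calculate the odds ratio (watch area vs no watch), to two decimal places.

0.27

The missing cell is in the exposed row: 2764 − 40 = 2724.
So a = 40, b = 2724, c = 146, d = 2689.
OR = (a·d)/(b·c) = (40 × 2689) / (2724 × 146) = 107560 / 397704 = 0.27045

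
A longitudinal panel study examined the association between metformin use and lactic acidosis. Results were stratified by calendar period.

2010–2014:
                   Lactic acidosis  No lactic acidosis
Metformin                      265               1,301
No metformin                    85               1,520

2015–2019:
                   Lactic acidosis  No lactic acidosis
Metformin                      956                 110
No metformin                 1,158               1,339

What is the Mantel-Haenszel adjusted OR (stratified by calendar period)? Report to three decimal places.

OR_MH = Σ(aᵢdᵢ/nᵢ) / Σ(bᵢcᵢ/nᵢ), where nᵢ is the stratum total.
Stratum 1 (2010–2014): n = 3171; a·d/n = 265·1520/3171 = 127.0262; b·c/n = 1301·85/3171 = 34.8739
Stratum 2 (2015–2019): n = 3563; a·d/n = 956·1339/3563 = 359.2714; b·c/n = 110·1158/3563 = 35.7508
OR_MH = (127.0262 + 359.2714) / (34.8739 + 35.7508) = 486.2976 / 70.6246 = 6.88567

6.886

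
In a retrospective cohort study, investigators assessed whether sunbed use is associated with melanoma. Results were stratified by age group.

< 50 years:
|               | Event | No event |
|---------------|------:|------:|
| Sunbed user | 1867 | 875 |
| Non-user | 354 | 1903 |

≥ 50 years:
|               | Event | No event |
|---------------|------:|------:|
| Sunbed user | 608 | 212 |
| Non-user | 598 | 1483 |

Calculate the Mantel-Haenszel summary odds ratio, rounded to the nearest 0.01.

OR_MH = Σ(aᵢdᵢ/nᵢ) / Σ(bᵢcᵢ/nᵢ), where nᵢ is the stratum total.
Stratum 1 (< 50 years): n = 4999; a·d/n = 1867·1903/4999 = 710.7223; b·c/n = 875·354/4999 = 61.9624
Stratum 2 (≥ 50 years): n = 2901; a·d/n = 608·1483/2901 = 310.8114; b·c/n = 212·598/2901 = 43.7008
OR_MH = (710.7223 + 310.8114) / (61.9624 + 43.7008) = 1021.5338 / 105.6632 = 9.66783

9.67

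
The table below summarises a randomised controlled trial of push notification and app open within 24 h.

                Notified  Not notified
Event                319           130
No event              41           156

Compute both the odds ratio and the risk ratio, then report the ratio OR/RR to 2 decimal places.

Reading the table with exposure as columns: a = 319 (Notified, case), b = 41 (Notified, non-case), c = 130 (Not notified, case), d = 156.
OR = (319·156)/(41·130) = 49764/5330 = 9.33659
Risk in exposed = 319/360 = 0.88611; risk in unexposed = 130/286 = 0.45455; RR = 1.94944
OR/RR = 9.33659 / 1.94944 = 4.78936
The outcome is not rare, so the OR lies further from 1 than the RR.

4.79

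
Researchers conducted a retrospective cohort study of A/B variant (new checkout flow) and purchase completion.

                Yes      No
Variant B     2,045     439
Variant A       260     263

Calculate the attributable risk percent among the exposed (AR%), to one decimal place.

Cells: a = 2045, b = 439, c = 260, d = 263.
Risk in exposed = 2045/2484 = 0.82327; risk in unexposed = 260/523 = 0.49713.
RR = 0.82327/0.49713 = 1.65604
AR% = (RR − 1)/RR × 100 = (1.65604 − 1)/1.65604 × 100 = 39.6149%

39.6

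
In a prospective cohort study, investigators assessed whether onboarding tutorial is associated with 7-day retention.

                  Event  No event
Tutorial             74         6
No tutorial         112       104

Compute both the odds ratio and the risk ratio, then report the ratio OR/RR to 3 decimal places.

6.420

Cells: a = 74, b = 6, c = 112, d = 104.
OR = (74·104)/(6·112) = 7696/672 = 11.45238
Risk in exposed = 74/80 = 0.92500; risk in unexposed = 112/216 = 0.51852; RR = 1.78393
OR/RR = 11.45238 / 1.78393 = 6.41975
The outcome is not rare, so the OR lies further from 1 than the RR.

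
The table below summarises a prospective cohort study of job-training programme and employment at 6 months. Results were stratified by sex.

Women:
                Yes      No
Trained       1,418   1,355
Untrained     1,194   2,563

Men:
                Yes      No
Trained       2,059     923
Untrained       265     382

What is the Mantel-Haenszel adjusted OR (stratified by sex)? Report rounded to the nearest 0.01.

OR_MH = Σ(aᵢdᵢ/nᵢ) / Σ(bᵢcᵢ/nᵢ), where nᵢ is the stratum total.
Stratum 1 (Women): n = 6530; a·d/n = 1418·2563/6530 = 556.5596; b·c/n = 1355·1194/6530 = 247.7596
Stratum 2 (Men): n = 3629; a·d/n = 2059·382/3629 = 216.7368; b·c/n = 923·265/3629 = 67.4001
OR_MH = (556.5596 + 216.7368) / (247.7596 + 67.4001) = 773.2964 / 315.1597 = 2.45367

2.45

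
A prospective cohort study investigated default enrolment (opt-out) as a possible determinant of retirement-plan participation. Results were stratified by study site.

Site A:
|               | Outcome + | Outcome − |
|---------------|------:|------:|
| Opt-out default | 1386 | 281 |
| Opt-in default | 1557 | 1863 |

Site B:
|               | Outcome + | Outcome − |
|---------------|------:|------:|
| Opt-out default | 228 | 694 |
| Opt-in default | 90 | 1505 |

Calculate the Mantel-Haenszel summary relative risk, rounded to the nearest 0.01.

1.98

RR_MH = Σ(aᵢ·n₀ᵢ/nᵢ) / Σ(cᵢ·n₁ᵢ/nᵢ), with n₁ᵢ = aᵢ+bᵢ (exposed), n₀ᵢ = cᵢ+dᵢ (unexposed), nᵢ = n₁ᵢ+n₀ᵢ.
Stratum 1 (Site A): n₁ = 1667, n₀ = 3420, n = 5087; a·n₀/n = 1386·3420/5087 = 931.8105; c·n₁/n = 1557·1667/5087 = 510.2259
Stratum 2 (Site B): n₁ = 922, n₀ = 1595, n = 2517; a·n₀/n = 228·1595/2517 = 144.4815; c·n₁/n = 90·922/2517 = 32.9678
RR_MH = (931.8105 + 144.4815) / (510.2259 + 32.9678) = 1076.2920 / 543.1937 = 1.98141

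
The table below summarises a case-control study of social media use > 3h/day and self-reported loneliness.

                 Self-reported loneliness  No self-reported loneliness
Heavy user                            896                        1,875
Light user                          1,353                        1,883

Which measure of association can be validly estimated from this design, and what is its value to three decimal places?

0.665

Cells: a = 896, b = 1875, c = 1353, d = 1883.
This is a case-control study: participants were sampled on outcome status, so risks in the source population cannot be estimated directly — relative risk is not valid here. The odds ratio is the appropriate measure.
OR = (a·d)/(b·c) = (896 × 1883) / (1875 × 1353) = 1687168 / 2536875 = 0.66506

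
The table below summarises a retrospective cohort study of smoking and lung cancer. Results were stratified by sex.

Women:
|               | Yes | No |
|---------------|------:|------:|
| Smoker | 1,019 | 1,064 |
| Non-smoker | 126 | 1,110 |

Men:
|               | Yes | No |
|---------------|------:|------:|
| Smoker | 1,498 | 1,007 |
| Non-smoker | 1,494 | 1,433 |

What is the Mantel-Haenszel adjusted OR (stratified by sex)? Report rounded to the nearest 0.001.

OR_MH = Σ(aᵢdᵢ/nᵢ) / Σ(bᵢcᵢ/nᵢ), where nᵢ is the stratum total.
Stratum 1 (Women): n = 3319; a·d/n = 1019·1110/3319 = 340.7924; b·c/n = 1064·126/3319 = 40.3929
Stratum 2 (Men): n = 5432; a·d/n = 1498·1433/5432 = 395.1830; b·c/n = 1007·1494/5432 = 276.9621
OR_MH = (340.7924 + 395.1830) / (40.3929 + 276.9621) = 735.9754 / 317.3550 = 2.31909

2.319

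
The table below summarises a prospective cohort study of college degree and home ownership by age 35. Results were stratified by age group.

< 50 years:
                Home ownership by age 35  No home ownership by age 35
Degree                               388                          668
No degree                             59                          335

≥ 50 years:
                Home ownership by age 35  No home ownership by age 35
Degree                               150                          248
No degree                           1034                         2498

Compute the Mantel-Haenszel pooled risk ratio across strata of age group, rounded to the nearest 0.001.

1.627

RR_MH = Σ(aᵢ·n₀ᵢ/nᵢ) / Σ(cᵢ·n₁ᵢ/nᵢ), with n₁ᵢ = aᵢ+bᵢ (exposed), n₀ᵢ = cᵢ+dᵢ (unexposed), nᵢ = n₁ᵢ+n₀ᵢ.
Stratum 1 (< 50 years): n₁ = 1056, n₀ = 394, n = 1450; a·n₀/n = 388·394/1450 = 105.4290; c·n₁/n = 59·1056/1450 = 42.9683
Stratum 2 (≥ 50 years): n₁ = 398, n₀ = 3532, n = 3930; a·n₀/n = 150·3532/3930 = 134.8092; c·n₁/n = 1034·398/3930 = 104.7155
RR_MH = (105.4290 + 134.8092) / (42.9683 + 104.7155) = 240.2381 / 147.6838 = 1.62671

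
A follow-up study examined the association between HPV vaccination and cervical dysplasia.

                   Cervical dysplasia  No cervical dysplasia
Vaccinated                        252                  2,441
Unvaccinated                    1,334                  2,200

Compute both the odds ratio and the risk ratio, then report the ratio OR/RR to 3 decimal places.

0.687

Cells: a = 252, b = 2441, c = 1334, d = 2200.
OR = (252·2200)/(2441·1334) = 554400/3256294 = 0.17025
Risk in exposed = 252/2693 = 0.09358; risk in unexposed = 1334/3534 = 0.37748; RR = 0.24790
OR/RR = 0.17025 / 0.24790 = 0.68679
The outcome is not rare, so the OR lies further from 1 than the RR.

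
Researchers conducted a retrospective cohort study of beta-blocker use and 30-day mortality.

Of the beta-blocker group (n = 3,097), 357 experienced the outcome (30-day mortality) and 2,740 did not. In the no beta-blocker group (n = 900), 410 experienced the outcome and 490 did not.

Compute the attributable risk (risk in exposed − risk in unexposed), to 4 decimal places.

From the description: a = 357, b = 2740, c = 410, d = 490.
Risk in exposed = 357/3097 = 0.115273; risk in unexposed = 410/900 = 0.455556.
Risk difference = 0.115273 − 0.455556 = -0.340283

-0.3403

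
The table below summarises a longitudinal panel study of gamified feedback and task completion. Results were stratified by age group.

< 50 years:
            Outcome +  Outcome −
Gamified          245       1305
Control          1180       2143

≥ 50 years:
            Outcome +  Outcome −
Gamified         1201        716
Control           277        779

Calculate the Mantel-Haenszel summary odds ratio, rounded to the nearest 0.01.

OR_MH = Σ(aᵢdᵢ/nᵢ) / Σ(bᵢcᵢ/nᵢ), where nᵢ is the stratum total.
Stratum 1 (< 50 years): n = 4873; a·d/n = 245·2143/4873 = 107.7437; b·c/n = 1305·1180/4873 = 316.0066
Stratum 2 (≥ 50 years): n = 2973; a·d/n = 1201·779/2973 = 314.6919; b·c/n = 716·277/2973 = 66.7111
OR_MH = (107.7437 + 314.6919) / (316.0066 + 66.7111) = 422.4356 / 382.7176 = 1.10378

1.10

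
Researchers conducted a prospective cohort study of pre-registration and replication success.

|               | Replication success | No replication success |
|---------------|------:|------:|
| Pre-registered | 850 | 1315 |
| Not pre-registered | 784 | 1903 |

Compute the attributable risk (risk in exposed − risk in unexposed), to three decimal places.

Cells: a = 850, b = 1315, c = 784, d = 1903.
Risk in exposed = 850/2165 = 0.392610; risk in unexposed = 784/2687 = 0.291775.
Risk difference = 0.392610 − 0.291775 = 0.100834

0.101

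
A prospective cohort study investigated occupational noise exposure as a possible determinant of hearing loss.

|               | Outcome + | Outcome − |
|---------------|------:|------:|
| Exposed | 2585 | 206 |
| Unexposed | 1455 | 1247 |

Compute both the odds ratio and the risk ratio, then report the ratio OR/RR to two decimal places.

Cells: a = 2585, b = 206, c = 1455, d = 1247.
OR = (2585·1247)/(206·1455) = 3223495/299730 = 10.75466
Risk in exposed = 2585/2791 = 0.92619; risk in unexposed = 1455/2702 = 0.53849; RR = 1.71998
OR/RR = 10.75466 / 1.71998 = 6.25279
The outcome is not rare, so the OR lies further from 1 than the RR.

6.25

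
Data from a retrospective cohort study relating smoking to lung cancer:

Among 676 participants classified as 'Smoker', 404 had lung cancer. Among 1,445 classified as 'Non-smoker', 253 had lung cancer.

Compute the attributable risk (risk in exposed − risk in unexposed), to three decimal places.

From the description: a = 404, b = 272, c = 253, d = 1192.
Risk in exposed = 404/676 = 0.597633; risk in unexposed = 253/1445 = 0.175087.
Risk difference = 0.597633 − 0.175087 = 0.422547

0.423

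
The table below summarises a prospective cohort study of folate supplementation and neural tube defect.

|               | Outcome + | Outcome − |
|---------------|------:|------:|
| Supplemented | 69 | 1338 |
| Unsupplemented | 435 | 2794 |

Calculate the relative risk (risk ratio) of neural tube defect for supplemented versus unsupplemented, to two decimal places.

Cells: a = 69, b = 1338, c = 435, d = 2794.
Risk in exposed = 69/1407 = 0.04904; risk in unexposed = 435/3229 = 0.13472.
RR = 0.04904 / 0.13472 = 0.36403
The risk is 64% lower among the exposed than among the unexposed.

0.36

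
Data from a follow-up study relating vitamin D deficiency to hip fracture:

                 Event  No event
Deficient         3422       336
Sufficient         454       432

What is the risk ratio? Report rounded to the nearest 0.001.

Cells: a = 3422, b = 336, c = 454, d = 432.
Risk in exposed = 3422/3758 = 0.91059; risk in unexposed = 454/886 = 0.51242.
RR = 0.91059 / 0.51242 = 1.77706
The risk among the exposed is 1.78 times that among the unexposed.

1.777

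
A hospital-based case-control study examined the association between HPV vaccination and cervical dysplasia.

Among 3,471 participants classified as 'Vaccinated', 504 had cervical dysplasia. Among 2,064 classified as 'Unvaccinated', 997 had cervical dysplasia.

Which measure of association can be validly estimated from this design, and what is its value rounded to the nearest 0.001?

From the description: a = 504, b = 2967, c = 997, d = 1067.
This is a hospital-based case-control study: participants were sampled on outcome status, so risks in the source population cannot be estimated directly — relative risk is not valid here. The odds ratio is the appropriate measure.
OR = (a·d)/(b·c) = (504 × 1067) / (2967 × 997) = 537768 / 2958099 = 0.18180

0.182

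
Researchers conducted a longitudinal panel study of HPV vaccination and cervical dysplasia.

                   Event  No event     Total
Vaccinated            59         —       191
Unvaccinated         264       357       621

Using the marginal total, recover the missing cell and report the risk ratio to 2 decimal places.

0.73

The missing cell is in the exposed row: 191 − 59 = 132.
So a = 59, b = 132, c = 264, d = 357.
RR = [a/(a+b)] / [c/(c+d)] = (59/191) / (264/621) = 0.30890/0.42512 = 0.72662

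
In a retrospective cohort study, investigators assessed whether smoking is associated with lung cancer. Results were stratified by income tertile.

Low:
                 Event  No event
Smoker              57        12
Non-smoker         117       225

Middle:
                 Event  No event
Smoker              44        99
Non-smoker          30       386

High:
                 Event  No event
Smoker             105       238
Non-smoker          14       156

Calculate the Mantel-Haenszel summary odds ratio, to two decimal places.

6.14

OR_MH = Σ(aᵢdᵢ/nᵢ) / Σ(bᵢcᵢ/nᵢ), where nᵢ is the stratum total.
Stratum 1 (Low): n = 411; a·d/n = 57·225/411 = 31.2044; b·c/n = 12·117/411 = 3.4161
Stratum 2 (Middle): n = 559; a·d/n = 44·386/559 = 30.3828; b·c/n = 99·30/559 = 5.3131
Stratum 3 (High): n = 513; a·d/n = 105·156/513 = 31.9298; b·c/n = 238·14/513 = 6.4951
OR_MH = (31.2044 + 30.3828 + 31.9298) / (3.4161 + 5.3131 + 6.4951) = 93.5170 / 15.2242 = 6.14264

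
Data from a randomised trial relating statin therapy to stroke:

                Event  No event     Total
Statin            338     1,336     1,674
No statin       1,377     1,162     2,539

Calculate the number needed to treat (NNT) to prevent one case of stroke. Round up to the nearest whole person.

3

Risk in treated group = 338/1674 = 0.20191; risk in control = 1377/2539 = 0.54234.
Absolute risk reduction = 0.54234 − 0.20191 = 0.34043
NNT = 1 / ARR = 1 / 0.34043 = 2.937 → round up → 3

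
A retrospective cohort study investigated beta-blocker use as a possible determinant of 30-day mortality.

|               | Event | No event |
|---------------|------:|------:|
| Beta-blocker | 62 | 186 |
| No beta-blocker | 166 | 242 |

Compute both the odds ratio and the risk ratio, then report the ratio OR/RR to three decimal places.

0.791

Cells: a = 62, b = 186, c = 166, d = 242.
OR = (62·242)/(186·166) = 15004/30876 = 0.48594
Risk in exposed = 62/248 = 0.25000; risk in unexposed = 166/408 = 0.40686; RR = 0.61446
OR/RR = 0.48594 / 0.61446 = 0.79085
The outcome is not rare, so the OR lies further from 1 than the RR.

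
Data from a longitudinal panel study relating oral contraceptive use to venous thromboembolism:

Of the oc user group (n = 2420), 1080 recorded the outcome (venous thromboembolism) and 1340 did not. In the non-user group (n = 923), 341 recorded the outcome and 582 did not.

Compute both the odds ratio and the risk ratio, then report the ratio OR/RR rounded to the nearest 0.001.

1.139

From the description: a = 1080, b = 1340, c = 341, d = 582.
OR = (1080·582)/(1340·341) = 628560/456940 = 1.37559
Risk in exposed = 1080/2420 = 0.44628; risk in unexposed = 341/923 = 0.36945; RR = 1.20797
OR/RR = 1.37559 / 1.20797 = 1.13876
The outcome is not rare, so the OR lies further from 1 than the RR.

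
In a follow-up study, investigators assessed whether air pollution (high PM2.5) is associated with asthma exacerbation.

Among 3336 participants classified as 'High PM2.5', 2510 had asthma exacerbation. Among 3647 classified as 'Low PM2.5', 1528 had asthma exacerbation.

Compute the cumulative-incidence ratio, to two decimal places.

From the description: a = 2510, b = 826, c = 1528, d = 2119.
Risk in exposed = 2510/3336 = 0.75240; risk in unexposed = 1528/3647 = 0.41897.
RR = 0.75240 / 0.41897 = 1.79581
The risk among the exposed is 1.80 times that among the unexposed.

1.80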